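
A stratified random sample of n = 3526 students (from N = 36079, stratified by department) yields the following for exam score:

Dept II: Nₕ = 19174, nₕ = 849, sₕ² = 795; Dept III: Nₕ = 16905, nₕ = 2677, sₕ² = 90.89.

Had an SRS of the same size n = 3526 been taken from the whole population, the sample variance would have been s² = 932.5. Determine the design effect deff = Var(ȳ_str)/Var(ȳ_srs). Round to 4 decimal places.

1.0856

Var(ȳ_str) = Σ Wₕ²(1−fₕ)sₕ²/nₕ with Wₕ = Nₕ/36079:
  Dept II: (19174/36079)²·(1−849/19174)·795/849 = 0.25275931
  Dept III: (16905/36079)²·(1−2677/16905)·90.89/2677 = 0.0062736138
  → Var(ȳ_str) = 0.25903292.
Var(ȳ_srs) = (1 − 3526/36079)·932.5/3526 = 0.23861792.
deff = 0.25903292 / 0.23861792 = 1.0856.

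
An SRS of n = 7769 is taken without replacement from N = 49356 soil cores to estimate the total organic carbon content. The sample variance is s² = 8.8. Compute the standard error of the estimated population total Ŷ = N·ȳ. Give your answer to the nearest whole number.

Var(Ŷ) = N²·Var(ȳ) = N²·(1 − n/N)·s²/n.
f = 7769/49356 = 0.15740741; Var(ȳ) = 0.84259259·8.8/7769 = 9.5441045 × 10^-4.
Var(Ŷ) = 49356² · (9.5441045 × 10^-4) = 2.3249579 × 10^6.
SE(Ŷ) = √(2.3249579 × 10^6) = 1525.

1525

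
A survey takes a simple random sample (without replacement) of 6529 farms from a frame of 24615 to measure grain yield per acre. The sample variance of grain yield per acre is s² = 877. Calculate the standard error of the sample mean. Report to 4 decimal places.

0.3142

Under SRS without replacement, Var(ȳ) = (1 − f)·s²/n with f = n/N = 6529/24615 = 0.26524477.
Var(ȳ) = (1 − 0.26524477)·877/6529 = 0.73475523·0.13432379 = 0.098695104.
SE(ȳ) = √(0.098695104) = 0.3142.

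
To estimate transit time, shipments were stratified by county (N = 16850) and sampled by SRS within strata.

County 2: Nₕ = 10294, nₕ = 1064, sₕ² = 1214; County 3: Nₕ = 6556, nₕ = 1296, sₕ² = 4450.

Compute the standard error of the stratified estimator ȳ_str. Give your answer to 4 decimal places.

0.8938

Var(ȳ_str) = Σₕ Wₕ²(1 − fₕ)sₕ²/nₕ with Wₕ = Nₕ/N, N = 16850.
County 2: Wₕ = 0.61091988; term = 0.61091988²·(1 − 0.10336118)·1214/1064 = 0.3818239.
County 3: Wₕ = 0.38908012; term = 0.38908012²·(1 − 0.19768151)·4450/1296 = 0.41704209.
Sum = 0.79886599.
SE = √(0.79886599) = 0.8938.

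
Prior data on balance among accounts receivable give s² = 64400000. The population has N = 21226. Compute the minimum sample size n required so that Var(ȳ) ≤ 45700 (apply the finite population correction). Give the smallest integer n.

1322

Without fpc, n₀ = s²/D = 64400000/45700 = 1409.1904.
With fpc, (1 − n/N)·s²/n ≤ D requires n ≥ n₀/(1 + n₀/N) = 1409.1904/(1 + 1409.1904/21226) = 1321.4590.
Rounding up, n = 1322.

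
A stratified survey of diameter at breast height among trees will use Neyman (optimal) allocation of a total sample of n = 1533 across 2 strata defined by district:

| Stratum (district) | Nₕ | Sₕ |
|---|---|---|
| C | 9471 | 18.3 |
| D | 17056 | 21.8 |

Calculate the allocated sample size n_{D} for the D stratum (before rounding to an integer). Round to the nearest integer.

Neyman allocation: nₕ = n·NₕSₕ / Σⱼ NⱼSⱼ.
Σ NⱼSⱼ = 9471·18.3 + 17056·21.8 = 545140.1.
n_{D} = 1533·17056·21.8 / 545140.1 = 1046.

1046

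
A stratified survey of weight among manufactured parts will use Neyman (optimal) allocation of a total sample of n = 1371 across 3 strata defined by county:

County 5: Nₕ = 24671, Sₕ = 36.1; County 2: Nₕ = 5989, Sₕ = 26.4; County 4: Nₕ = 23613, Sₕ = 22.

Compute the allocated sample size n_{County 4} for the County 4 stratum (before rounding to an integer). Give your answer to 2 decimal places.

Neyman allocation: nₕ = n·NₕSₕ / Σⱼ NⱼSⱼ.
Σ NⱼSⱼ = 24671·36.1 + 5989·26.4 + 23613·22 = 1.5682187 × 10^6.
n_{County 4} = 1371·23613·22 / (1.5682187 × 10^6) = 454.16.

454.16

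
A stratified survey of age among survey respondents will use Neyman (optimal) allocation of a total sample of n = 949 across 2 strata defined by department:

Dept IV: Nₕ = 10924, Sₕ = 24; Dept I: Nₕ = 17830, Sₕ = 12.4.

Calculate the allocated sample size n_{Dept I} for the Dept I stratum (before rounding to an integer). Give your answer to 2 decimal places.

434.16

Neyman allocation: nₕ = n·NₕSₕ / Σⱼ NⱼSⱼ.
Σ NⱼSⱼ = 10924·24 + 17830·12.4 = 483268.
n_{Dept I} = 949·17830·12.4 / 483268 = 434.16.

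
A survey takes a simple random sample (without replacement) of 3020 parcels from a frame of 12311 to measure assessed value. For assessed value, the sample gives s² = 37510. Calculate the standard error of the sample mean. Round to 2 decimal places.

3.06

Under SRS without replacement, Var(ȳ) = (1 − f)·s²/n with f = n/N = 3020/12311 = 0.24530907.
Var(ȳ) = (1 − 0.24530907)·37510/3020 = 0.75469093·12.42053 = 9.3736611.
SE(ȳ) = √(9.3736611) = 3.06.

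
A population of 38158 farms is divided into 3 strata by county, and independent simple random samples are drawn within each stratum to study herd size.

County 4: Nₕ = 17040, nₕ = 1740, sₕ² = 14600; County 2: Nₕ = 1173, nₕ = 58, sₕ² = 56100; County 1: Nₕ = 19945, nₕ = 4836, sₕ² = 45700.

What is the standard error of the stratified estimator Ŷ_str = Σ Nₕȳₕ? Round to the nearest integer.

Var(Ŷ_str) = Σₕ Nₕ²(1 − fₕ)sₕ²/nₕ.
County 4: 17040²·(1 − 1740/17040)·14600/1740 = 2.1875834 × 10^9.
County 2: 1173²·(1 − 58/1173)·56100/58 = 1.2650502 × 10^9.
County 1: 19945²·(1 − 4836/19945)·45700/4836 = 2.8477356 × 10^9.
Sum = 6.3003692 × 10^9.
SE = √(6.3003692 × 10^9) = 79375.

79375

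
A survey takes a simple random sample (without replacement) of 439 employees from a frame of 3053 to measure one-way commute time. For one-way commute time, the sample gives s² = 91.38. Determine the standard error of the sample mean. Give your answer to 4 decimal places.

Under SRS without replacement, Var(ȳ) = (1 − f)·s²/n with f = n/N = 439/3053 = 0.14379299.
Var(ȳ) = (1 − 0.14379299)·91.38/439 = 0.85620701·0.2081549 = 0.17822368.
SE(ȳ) = √(0.17822368) = 0.4222.

0.4222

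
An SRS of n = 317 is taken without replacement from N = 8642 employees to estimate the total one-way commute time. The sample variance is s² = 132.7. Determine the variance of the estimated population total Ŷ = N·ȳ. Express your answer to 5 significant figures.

Var(Ŷ) = N²·Var(ȳ) = N²·(1 − n/N)·s²/n.
f = 317/8642 = 0.03668132; Var(ȳ) = 0.96331868·132.7/317 = 0.40325675.
Var(Ŷ) = 8642² · 0.40325675 = 3.0116893 × 10^7.

3.0117 × 10^7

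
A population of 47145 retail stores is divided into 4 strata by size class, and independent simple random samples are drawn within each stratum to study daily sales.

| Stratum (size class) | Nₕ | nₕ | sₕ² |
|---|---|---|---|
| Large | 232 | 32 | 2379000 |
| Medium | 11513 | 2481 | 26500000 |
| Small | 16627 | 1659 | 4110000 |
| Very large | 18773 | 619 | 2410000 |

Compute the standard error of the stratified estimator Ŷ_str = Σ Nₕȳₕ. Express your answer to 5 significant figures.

1.7486 × 10^6

Var(Ŷ_str) = Σₕ Nₕ²(1 − fₕ)sₕ²/nₕ.
Large: 232²·(1 − 32/232)·2379000/32 = 3.44955 × 10^9.
Medium: 11513²·(1 − 2481/11513)·26500000/2481 = 1.1106866 × 10^12.
Small: 16627²·(1 − 1659/16627)·4110000/1659 = 6.1655682 × 10^11.
Very large: 18773²·(1 − 619/18773)·2410000/619 = 1.3268823 × 10^12.
Sum = 3.0575753 × 10^12.
SE = √(3.0575753 × 10^12) = 1.7486 × 10^6.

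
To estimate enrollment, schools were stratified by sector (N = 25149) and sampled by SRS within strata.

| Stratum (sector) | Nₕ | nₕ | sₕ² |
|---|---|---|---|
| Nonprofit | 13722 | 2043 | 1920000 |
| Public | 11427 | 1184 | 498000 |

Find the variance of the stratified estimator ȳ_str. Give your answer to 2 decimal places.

Var(ȳ_str) = Σₕ Wₕ²(1 − fₕ)sₕ²/nₕ with Wₕ = Nₕ/N, N = 25149.
Nonprofit: Wₕ = 0.54562806; term = 0.54562806²·(1 − 0.14888500)·1920000/2043 = 238.13021.
Public: Wₕ = 0.45437194; term = 0.45437194²·(1 − 0.10361425)·498000/1184 = 77.838704.
Sum = 315.96891.

315.97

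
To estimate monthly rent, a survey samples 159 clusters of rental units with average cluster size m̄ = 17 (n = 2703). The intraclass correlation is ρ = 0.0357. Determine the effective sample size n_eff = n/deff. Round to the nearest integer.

deff = 1 + (17 − 1)·0.0357 = 1 + 0.5712 = 1.5712.
n_eff = 2703 / 1.5712 = 1720.

1720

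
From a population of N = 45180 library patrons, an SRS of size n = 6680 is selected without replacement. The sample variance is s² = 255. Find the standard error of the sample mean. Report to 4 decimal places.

Under SRS without replacement, Var(ȳ) = (1 − f)·s²/n with f = n/N = 6680/45180 = 0.14785303.
Var(ȳ) = (1 − 0.14785303)·255/6680 = 0.85214697·0.038173653 = 0.032529562.
SE(ȳ) = √(0.032529562) = 0.1804.

0.1804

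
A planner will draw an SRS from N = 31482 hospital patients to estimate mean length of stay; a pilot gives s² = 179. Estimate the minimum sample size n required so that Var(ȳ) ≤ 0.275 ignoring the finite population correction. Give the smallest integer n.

651

Without fpc, n₀ = s²/D = 179/0.275 = 650.9091.
Rounding up, n = 651.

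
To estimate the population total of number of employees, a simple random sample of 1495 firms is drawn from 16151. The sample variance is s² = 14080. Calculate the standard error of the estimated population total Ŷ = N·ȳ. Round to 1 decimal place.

47215.9

Var(Ŷ) = N²·Var(ȳ) = N²·(1 − n/N)·s²/n.
f = 1495/16151 = 0.09256393; Var(ȳ) = 0.90743607·14080/1495 = 8.5462876.
Var(Ŷ) = 16151² · 8.5462876 = 2.2293402 × 10^9.
SE(Ŷ) = √(2.2293402 × 10^9) = 47215.9.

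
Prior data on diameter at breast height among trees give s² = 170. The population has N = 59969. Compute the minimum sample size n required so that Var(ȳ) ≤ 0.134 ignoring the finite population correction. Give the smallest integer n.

Without fpc, n₀ = s²/D = 170/0.134 = 1268.6567.
Rounding up, n = 1269.

1269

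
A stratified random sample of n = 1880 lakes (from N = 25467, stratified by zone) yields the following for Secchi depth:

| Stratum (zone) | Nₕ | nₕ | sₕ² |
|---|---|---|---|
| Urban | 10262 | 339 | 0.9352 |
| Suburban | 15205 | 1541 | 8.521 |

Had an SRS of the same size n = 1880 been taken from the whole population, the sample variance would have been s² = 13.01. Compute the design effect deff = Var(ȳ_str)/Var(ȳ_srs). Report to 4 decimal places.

0.3439

Var(ȳ_str) = Σ Wₕ²(1−fₕ)sₕ²/nₕ with Wₕ = Nₕ/25467:
  Urban: (10262/25467)²·(1−339/10262)·0.9352/339 = 4.3313594 × 10^-4
  Suburban: (15205/25467)²·(1−1541/15205)·8.521/1541 = 0.0017713184
  → Var(ȳ_str) = 0.0022044543.
Var(ȳ_srs) = (1 − 1880/25467)·13.01/1880 = 0.0064093556.
deff = 0.0022044543 / 0.0064093556 = 0.3439.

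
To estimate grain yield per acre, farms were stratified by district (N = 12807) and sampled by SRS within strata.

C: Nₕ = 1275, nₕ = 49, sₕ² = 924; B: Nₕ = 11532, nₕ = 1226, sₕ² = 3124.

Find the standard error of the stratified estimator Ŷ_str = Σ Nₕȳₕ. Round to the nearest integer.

Var(Ŷ_str) = Σₕ Nₕ²(1 − fₕ)sₕ²/nₕ.
C: 1275²·(1 − 49/1275)·924/49 = 2.9476543 × 10^7.
B: 11532²·(1 − 1226/11532)·3124/1226 = 3.0284146 × 10^8.
Sum = 3.32318 × 10^8.
SE = √(3.32318 × 10^8) = 18230.

18230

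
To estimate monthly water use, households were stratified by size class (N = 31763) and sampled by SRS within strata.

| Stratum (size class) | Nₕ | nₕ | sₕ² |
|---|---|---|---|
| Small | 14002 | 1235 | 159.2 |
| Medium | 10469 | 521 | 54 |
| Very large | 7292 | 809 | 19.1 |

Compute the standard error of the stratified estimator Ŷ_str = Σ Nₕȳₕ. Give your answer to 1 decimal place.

Var(Ŷ_str) = Σₕ Nₕ²(1 − fₕ)sₕ²/nₕ.
Small: 14002²·(1 − 1235/14002)·159.2/1235 = 2.304385 × 10^7.
Medium: 10469²·(1 − 521/10469)·54/521 = 1.0794363 × 10^7.
Very large: 7292²·(1 − 809/7292)·19.1/809 = 1.1161114 × 10^6.
Sum = 3.4954324 × 10^7.
SE = √(3.4954324 × 10^7) = 5912.2.

5912.2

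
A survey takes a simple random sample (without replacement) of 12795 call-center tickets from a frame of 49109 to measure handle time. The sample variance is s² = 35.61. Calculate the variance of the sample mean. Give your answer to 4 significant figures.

Under SRS without replacement, Var(ȳ) = (1 − f)·s²/n with f = n/N = 12795/49109 = 0.26054287.
Var(ȳ) = (1 − 0.26054287)·35.61/12795 = 0.73945713·0.0027831184 = 0.0020579967.

0.002058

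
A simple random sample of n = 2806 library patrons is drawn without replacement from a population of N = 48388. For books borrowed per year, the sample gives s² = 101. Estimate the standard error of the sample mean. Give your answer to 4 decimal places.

0.1841

Under SRS without replacement, Var(ȳ) = (1 − f)·s²/n with f = n/N = 2806/48388 = 0.05798958.
Var(ȳ) = (1 − 0.05798958)·101/2806 = 0.94201042·0.035994298 = 0.033907004.
SE(ȳ) = √(0.033907004) = 0.1841.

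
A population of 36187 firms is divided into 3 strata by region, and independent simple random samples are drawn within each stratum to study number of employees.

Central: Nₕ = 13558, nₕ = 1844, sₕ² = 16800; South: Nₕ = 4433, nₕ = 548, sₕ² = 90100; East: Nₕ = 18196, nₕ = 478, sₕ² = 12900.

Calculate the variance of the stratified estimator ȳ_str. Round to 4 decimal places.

Var(ȳ_str) = Σₕ Wₕ²(1 − fₕ)sₕ²/nₕ with Wₕ = Nₕ/N, N = 36187.
Central: Wₕ = 0.37466493; term = 0.37466493²·(1 − 0.13600826)·16800/1844 = 1.1049536.
South: Wₕ = 0.12250256; term = 0.12250256²·(1 − 0.12361832)·90100/548 = 2.1623591.
East: Wₕ = 0.50283251; term = 0.50283251²·(1 − 0.02626951)·12900/478 = 6.6442701.
Sum = 9.9115828.

9.9116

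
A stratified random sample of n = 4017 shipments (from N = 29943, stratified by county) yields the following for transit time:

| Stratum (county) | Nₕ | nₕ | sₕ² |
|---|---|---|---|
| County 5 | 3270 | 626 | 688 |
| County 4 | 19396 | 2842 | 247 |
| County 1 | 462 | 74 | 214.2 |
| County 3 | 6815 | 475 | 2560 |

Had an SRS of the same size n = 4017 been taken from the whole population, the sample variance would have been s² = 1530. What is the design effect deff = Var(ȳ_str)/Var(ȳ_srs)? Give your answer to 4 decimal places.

0.9158

Var(ȳ_str) = Σ Wₕ²(1−fₕ)sₕ²/nₕ with Wₕ = Nₕ/29943:
  County 5: (3270/29943)²·(1−626/3270)·688/626 = 0.010598214
  County 4: (19396/29943)²·(1−2842/19396)·247/2842 = 0.031124142
  County 1: (462/29943)²·(1−74/462)·214.2/74 = 5.7872311 × 10^-4
  County 3: (6815/29943)²·(1−475/6815)·2560/475 = 0.25972326
  → Var(ȳ_str) = 0.30202434.
Var(ȳ_srs) = (1 − 4017/29943)·1530/4017 = 0.32978417.
deff = 0.30202434 / 0.32978417 = 0.9158.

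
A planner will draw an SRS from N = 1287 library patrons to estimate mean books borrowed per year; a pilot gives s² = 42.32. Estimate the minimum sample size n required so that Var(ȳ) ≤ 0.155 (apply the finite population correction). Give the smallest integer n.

Without fpc, n₀ = s²/D = 42.32/0.155 = 273.0323.
With fpc, (1 − n/N)·s²/n ≤ D requires n ≥ n₀/(1 + n₀/N) = 273.0323/(1 + 273.0323/1287) = 225.2470.
Rounding up, n = 226.

226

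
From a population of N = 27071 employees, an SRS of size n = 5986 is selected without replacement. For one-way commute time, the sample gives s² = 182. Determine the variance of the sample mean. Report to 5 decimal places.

0.02368

Under SRS without replacement, Var(ȳ) = (1 − f)·s²/n with f = n/N = 5986/27071 = 0.22112223.
Var(ȳ) = (1 − 0.22112223)·182/5986 = 0.77887777·0.030404277 = 0.023681215.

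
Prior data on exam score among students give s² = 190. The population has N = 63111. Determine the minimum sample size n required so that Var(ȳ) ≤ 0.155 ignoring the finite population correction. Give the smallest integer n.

Without fpc, n₀ = s²/D = 190/0.155 = 1225.8065.
Rounding up, n = 1226.

1226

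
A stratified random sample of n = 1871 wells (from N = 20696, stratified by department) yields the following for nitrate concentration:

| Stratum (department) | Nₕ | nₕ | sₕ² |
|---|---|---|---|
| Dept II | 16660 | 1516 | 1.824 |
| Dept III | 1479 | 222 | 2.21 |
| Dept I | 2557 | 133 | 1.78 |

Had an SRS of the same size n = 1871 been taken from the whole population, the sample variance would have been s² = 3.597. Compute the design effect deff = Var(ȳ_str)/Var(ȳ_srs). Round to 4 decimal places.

Var(ȳ_str) = Σ Wₕ²(1−fₕ)sₕ²/nₕ with Wₕ = Nₕ/20696:
  Dept II: (16660/20696)²·(1−1516/16660)·1.824/1516 = 7.0870974 × 10^-4
  Dept III: (1479/20696)²·(1−222/1479)·2.21/222 = 4.3208573 × 10^-5
  Dept I: (2557/20696)²·(1−133/2557)·1.78/133 = 1.9366845 × 10^-4
  → Var(ȳ_str) = 9.4558676 × 10^-4.
Var(ȳ_srs) = (1 − 1871/20696)·3.597/1871 = 0.0017486996.
deff = (9.4558676 × 10^-4) / 0.0017486996 = 0.5407.

0.5407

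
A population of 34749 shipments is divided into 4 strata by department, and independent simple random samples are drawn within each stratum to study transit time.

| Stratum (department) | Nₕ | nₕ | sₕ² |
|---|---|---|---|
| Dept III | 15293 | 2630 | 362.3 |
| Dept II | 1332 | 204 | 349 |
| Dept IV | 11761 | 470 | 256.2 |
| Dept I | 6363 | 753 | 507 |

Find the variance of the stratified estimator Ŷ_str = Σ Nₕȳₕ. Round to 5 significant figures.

Var(Ŷ_str) = Σₕ Nₕ²(1 − fₕ)sₕ²/nₕ.
Dept III: 15293²·(1 − 2630/15293)·362.3/2630 = 2.6677301 × 10^7.
Dept II: 1332²·(1 − 204/1332)·349/204 = 2.5704466 × 10^6.
Dept IV: 11761²·(1 − 470/11761)·256.2/470 = 7.2386558 × 10^7.
Dept I: 6363²·(1 − 753/6363)·507/753 = 2.4034648 × 10^7.
Sum = 1.2566895 × 10^8.

1.2567 × 10^8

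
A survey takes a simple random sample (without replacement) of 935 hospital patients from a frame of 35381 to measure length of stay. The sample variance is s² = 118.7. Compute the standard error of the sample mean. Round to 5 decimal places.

Under SRS without replacement, Var(ȳ) = (1 − f)·s²/n with f = n/N = 935/35381 = 0.02642661.
Var(ȳ) = (1 − 0.02642661)·118.7/935 = 0.97357339·0.12695187 = 0.12359696.
SE(ȳ) = √(0.12359696) = 0.35156.

0.35156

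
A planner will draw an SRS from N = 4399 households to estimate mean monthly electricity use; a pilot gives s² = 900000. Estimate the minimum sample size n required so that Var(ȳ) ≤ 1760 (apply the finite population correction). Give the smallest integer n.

Without fpc, n₀ = s²/D = 900000/1760 = 511.3636.
With fpc, (1 − n/N)·s²/n ≤ D requires n ≥ n₀/(1 + n₀/N) = 511.3636/(1 + 511.3636/4399) = 458.1104.
Rounding up, n = 459.

459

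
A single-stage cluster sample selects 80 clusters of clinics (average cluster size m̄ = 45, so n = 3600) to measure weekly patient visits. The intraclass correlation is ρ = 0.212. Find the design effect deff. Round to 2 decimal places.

deff = 1 + (45 − 1)·0.212 = 1 + 9.328 = 10.328.

10.33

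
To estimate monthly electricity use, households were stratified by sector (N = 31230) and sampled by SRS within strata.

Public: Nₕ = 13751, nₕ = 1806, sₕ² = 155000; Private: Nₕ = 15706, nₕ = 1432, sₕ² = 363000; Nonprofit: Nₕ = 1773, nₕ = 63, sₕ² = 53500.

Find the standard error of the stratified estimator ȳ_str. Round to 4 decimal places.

Var(ȳ_str) = Σₕ Wₕ²(1 − fₕ)sₕ²/nₕ with Wₕ = Nₕ/N, N = 31230.
Public: Wₕ = 0.44031380; term = 0.44031380²·(1 − 0.13133590)·155000/1806 = 14.454079.
Private: Wₕ = 0.50291386; term = 0.50291386²·(1 − 0.09117535)·363000/1432 = 58.268109.
Nonprofit: Wₕ = 0.05677233; term = 0.05677233²·(1 − 0.03553299)·53500/63 = 2.6398188.
Sum = 75.362007.
SE = √(75.362007) = 8.6811.

8.6811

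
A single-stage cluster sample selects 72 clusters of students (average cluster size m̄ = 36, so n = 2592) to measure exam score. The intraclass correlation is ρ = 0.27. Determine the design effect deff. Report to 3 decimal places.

10.450

deff = 1 + (36 − 1)·0.27 = 1 + 9.45 = 10.45.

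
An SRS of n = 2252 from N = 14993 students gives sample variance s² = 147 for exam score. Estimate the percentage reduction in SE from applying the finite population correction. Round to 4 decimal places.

7.8156

f = n/N = 2252/14993 = 0.15020343.
SE_no-fpc = √(s²/n) = 0.25549033; SE_fpc = √((1−f)s²/n) = 0.23552226.
Ratio = √(1−f) = 0.92184411. Reduction = 100·(1 − 0.92184411) = 7.8156%.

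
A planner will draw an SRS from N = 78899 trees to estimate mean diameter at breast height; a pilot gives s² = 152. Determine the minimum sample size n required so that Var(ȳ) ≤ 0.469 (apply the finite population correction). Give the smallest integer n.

323

Without fpc, n₀ = s²/D = 152/0.469 = 324.0938.
With fpc, (1 − n/N)·s²/n ≤ D requires n ≥ n₀/(1 + n₀/N) = 324.0938/(1 + 324.0938/78899) = 322.7680.
Rounding up, n = 323.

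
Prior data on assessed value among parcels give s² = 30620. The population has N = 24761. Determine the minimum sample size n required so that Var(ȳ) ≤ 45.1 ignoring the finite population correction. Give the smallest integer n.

Without fpc, n₀ = s²/D = 30620/45.1 = 678.9357.
Rounding up, n = 679.

679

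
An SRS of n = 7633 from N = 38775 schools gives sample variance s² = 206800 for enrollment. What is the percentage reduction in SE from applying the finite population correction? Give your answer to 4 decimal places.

f = n/N = 7633/38775 = 0.19685364.
SE_no-fpc = √(s²/n) = 5.2050827; SE_fpc = √((1−f)s²/n) = 4.6647136.
Ratio = √(1−f) = 0.89618433. Reduction = 100·(1 − 0.89618433) = 10.3816%.

10.3816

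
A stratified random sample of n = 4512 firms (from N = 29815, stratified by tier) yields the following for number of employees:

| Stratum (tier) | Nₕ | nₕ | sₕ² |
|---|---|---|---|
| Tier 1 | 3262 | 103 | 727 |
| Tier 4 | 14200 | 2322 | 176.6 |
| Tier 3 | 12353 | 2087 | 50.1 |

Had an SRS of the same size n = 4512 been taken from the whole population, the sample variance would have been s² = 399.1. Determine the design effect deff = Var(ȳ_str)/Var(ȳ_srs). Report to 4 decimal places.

1.3278

Var(ȳ_str) = Σ Wₕ²(1−fₕ)sₕ²/nₕ with Wₕ = Nₕ/29815:
  Tier 1: (3262/29815)²·(1−103/3262)·727/103 = 0.081820314
  Tier 4: (14200/29815)²·(1−2322/14200)·176.6/2322 = 0.014430804
  Tier 3: (12353/29815)²·(1−2087/12353)·50.1/2087 = 0.0034246749
  → Var(ȳ_str) = 0.099675793.
Var(ȳ_srs) = (1 − 4512/29815)·399.1/4512 = 0.075067135.
deff = 0.099675793 / 0.075067135 = 1.3278.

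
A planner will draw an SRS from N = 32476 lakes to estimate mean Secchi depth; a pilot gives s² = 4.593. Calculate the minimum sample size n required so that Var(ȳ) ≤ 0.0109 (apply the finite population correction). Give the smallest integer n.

Without fpc, n₀ = s²/D = 4.593/0.0109 = 421.3761.
With fpc, (1 − n/N)·s²/n ≤ D requires n ≥ n₀/(1 + n₀/N) = 421.3761/(1 + 421.3761/32476) = 415.9788.
Rounding up, n = 416.

416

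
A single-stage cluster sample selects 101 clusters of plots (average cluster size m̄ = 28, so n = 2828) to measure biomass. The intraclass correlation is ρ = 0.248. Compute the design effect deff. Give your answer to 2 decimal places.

7.70

deff = 1 + (28 − 1)·0.248 = 1 + 6.696 = 7.696.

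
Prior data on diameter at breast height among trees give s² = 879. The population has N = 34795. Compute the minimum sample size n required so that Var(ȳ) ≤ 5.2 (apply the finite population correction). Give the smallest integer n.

169

Without fpc, n₀ = s²/D = 879/5.2 = 169.0385.
With fpc, (1 − n/N)·s²/n ≤ D requires n ≥ n₀/(1 + n₀/N) = 169.0385/(1 + 169.0385/34795) = 168.2213.
Rounding up, n = 169.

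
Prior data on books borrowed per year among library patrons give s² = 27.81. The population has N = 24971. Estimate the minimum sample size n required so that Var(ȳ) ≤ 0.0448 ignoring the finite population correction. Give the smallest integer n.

621

Without fpc, n₀ = s²/D = 27.81/0.0448 = 620.7589.
Rounding up, n = 621.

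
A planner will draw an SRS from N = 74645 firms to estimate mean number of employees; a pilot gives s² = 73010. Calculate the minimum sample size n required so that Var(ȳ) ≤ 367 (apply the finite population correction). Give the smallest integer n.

Without fpc, n₀ = s²/D = 73010/367 = 198.9373.
With fpc, (1 − n/N)·s²/n ≤ D requires n ≥ n₀/(1 + n₀/N) = 198.9373/(1 + 198.9373/74645) = 198.4085.
Rounding up, n = 199.

199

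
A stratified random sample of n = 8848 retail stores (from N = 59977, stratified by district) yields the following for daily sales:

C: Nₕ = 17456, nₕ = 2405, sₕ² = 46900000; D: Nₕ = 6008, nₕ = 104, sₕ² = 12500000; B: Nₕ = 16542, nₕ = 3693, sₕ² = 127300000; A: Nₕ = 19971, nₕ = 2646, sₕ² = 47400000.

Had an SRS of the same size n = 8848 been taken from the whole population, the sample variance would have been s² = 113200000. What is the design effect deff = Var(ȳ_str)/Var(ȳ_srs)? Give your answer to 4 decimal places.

Var(ȳ_str) = Σ Wₕ²(1−fₕ)sₕ²/nₕ with Wₕ = Nₕ/59977:
  C: (17456/59977)²·(1−2405/17456)·46900000/2405 = 1424.2898
  D: (6008/59977)²·(1−104/6008)·12500000/104 = 1185.1777
  B: (16542/59977)²·(1−3693/16542)·127300000/3693 = 2036.7464
  A: (19971/59977)²·(1−2646/19971)·47400000/2646 = 1723.027
  → Var(ȳ_str) = 6369.2409.
Var(ȳ_srs) = (1 − 8848/59977)·113200000/8848 = 10906.462.
deff = 6369.2409 / 10906.462 = 0.5840.

0.5840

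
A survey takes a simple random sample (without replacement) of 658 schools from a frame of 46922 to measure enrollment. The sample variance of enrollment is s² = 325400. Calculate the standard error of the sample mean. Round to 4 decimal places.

Under SRS without replacement, Var(ȳ) = (1 − f)·s²/n with f = n/N = 658/46922 = 0.01402327.
Var(ȳ) = (1 − 0.01402327)·325400/658 = 0.98597673·494.52888 = 487.59396.
SE(ȳ) = √(487.59396) = 22.0815.

22.0815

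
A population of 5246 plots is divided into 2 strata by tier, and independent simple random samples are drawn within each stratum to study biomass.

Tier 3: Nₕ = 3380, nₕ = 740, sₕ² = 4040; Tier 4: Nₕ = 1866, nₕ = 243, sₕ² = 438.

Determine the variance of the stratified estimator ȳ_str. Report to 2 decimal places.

Var(ȳ_str) = Σₕ Wₕ²(1 − fₕ)sₕ²/nₕ with Wₕ = Nₕ/N, N = 5246.
Tier 3: Wₕ = 0.64430042; term = 0.64430042²·(1 − 0.21893491)·4040/740 = 1.7701648.
Tier 4: Wₕ = 0.35569958; term = 0.35569958²·(1 − 0.13022508)·438/243 = 0.19835421.
Sum = 1.968519.

1.97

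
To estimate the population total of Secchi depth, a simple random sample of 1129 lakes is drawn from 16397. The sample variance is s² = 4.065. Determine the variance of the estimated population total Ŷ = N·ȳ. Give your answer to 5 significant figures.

901390

Var(Ŷ) = N²·Var(ȳ) = N²·(1 − n/N)·s²/n.
f = 1129/16397 = 0.06885406; Var(ȳ) = 0.93114594·4.065/1129 = 0.0033526202.
Var(Ŷ) = 16397² · 0.0033526202 = 901390.86.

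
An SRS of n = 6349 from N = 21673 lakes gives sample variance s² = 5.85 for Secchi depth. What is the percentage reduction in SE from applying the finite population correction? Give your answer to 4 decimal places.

15.9134

f = n/N = 6349/21673 = 0.29294514.
SE_no-fpc = √(s²/n) = 0.030354653; SE_fpc = √((1−f)s²/n) = 0.025524182.
Ratio = √(1−f) = 0.84086554. Reduction = 100·(1 − 0.84086554) = 15.9134%.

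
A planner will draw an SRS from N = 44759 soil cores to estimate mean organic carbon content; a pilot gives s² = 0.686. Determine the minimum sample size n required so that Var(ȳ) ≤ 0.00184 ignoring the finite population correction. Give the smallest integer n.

Without fpc, n₀ = s²/D = 0.686/0.00184 = 372.8261.
Rounding up, n = 373.

373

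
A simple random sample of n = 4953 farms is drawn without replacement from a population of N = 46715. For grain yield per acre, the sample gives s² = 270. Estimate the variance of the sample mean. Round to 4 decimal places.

Under SRS without replacement, Var(ȳ) = (1 − f)·s²/n with f = n/N = 4953/46715 = 0.10602590.
Var(ȳ) = (1 − 0.10602590)·270/4953 = 0.89397410·0.054512417 = 0.048732689.

0.0487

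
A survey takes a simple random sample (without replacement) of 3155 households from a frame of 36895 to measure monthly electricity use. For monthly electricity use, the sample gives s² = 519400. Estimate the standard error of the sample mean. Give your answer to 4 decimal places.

Under SRS without replacement, Var(ȳ) = (1 − f)·s²/n with f = n/N = 3155/36895 = 0.08551294.
Var(ȳ) = (1 − 0.08551294)·519400/3155 = 0.91448706·164.62758 = 150.54979.
SE(ȳ) = √(150.54979) = 12.2699.

12.2699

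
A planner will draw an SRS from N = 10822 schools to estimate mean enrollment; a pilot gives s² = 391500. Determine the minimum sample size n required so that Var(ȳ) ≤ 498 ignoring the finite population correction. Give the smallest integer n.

787

Without fpc, n₀ = s²/D = 391500/498 = 786.1446.
Rounding up, n = 787.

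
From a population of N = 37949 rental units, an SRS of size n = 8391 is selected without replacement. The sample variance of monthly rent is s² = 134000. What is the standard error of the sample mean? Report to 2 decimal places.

Under SRS without replacement, Var(ȳ) = (1 − f)·s²/n with f = n/N = 8391/37949 = 0.22111255.
Var(ȳ) = (1 − 0.22111255)·134000/8391 = 0.77888745·15.969491 = 12.438436.
SE(ȳ) = √(12.438436) = 3.53.

3.53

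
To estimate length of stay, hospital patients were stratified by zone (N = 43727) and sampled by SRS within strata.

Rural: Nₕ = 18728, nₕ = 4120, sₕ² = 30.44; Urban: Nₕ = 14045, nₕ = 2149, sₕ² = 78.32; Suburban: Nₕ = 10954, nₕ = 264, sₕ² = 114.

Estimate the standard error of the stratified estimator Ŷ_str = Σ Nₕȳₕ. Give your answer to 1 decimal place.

Var(Ŷ_str) = Σₕ Nₕ²(1 − fₕ)sₕ²/nₕ.
Rural: 18728²·(1 − 4120/18728)·30.44/4120 = 2.0212945 × 10^6.
Urban: 14045²·(1 − 2149/14045)·78.32/2149 = 6.0891821 × 10^6.
Suburban: 10954²·(1 − 264/10954)·114/264 = 5.0565158 × 10^7.
Sum = 5.8675635 × 10^7.
SE = √(5.8675635 × 10^7) = 7660.0.

7660.0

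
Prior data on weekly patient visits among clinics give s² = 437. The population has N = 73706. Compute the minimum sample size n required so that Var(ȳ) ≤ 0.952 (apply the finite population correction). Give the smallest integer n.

Without fpc, n₀ = s²/D = 437/0.952 = 459.0336.
With fpc, (1 − n/N)·s²/n ≤ D requires n ≥ n₀/(1 + n₀/N) = 459.0336/(1 + 459.0336/73706) = 456.1925.
Rounding up, n = 457.

457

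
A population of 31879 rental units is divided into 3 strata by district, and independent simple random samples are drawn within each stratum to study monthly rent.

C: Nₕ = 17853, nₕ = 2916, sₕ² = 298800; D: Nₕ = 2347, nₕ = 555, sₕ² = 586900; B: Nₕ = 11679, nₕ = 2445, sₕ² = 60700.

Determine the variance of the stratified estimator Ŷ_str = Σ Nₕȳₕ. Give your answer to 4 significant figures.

3.445 × 10^10

Var(Ŷ_str) = Σₕ Nₕ²(1 − fₕ)sₕ²/nₕ.
C: 17853²·(1 − 2916/17853)·298800/2916 = 2.7325471 × 10^10.
D: 2347²·(1 − 555/2347)·586900/555 = 4.4475642 × 10^9.
B: 11679²·(1 − 2445/11679)·60700/2445 = 2.6773513 × 10^9.
Sum = 3.4450387 × 10^10.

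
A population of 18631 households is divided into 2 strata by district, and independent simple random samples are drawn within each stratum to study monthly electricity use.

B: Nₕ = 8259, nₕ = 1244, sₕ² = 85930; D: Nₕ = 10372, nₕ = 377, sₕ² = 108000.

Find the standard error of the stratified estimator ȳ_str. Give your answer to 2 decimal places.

Var(ȳ_str) = Σₕ Wₕ²(1 − fₕ)sₕ²/nₕ with Wₕ = Nₕ/N, N = 18631.
B: Wₕ = 0.44329344; term = 0.44329344²·(1 − 0.15062356)·85930/1244 = 11.529414.
D: Wₕ = 0.55670656; term = 0.55670656²·(1 − 0.03634786)·108000/377 = 85.556967.
Sum = 97.086381.
SE = √(97.086381) = 9.85.

9.85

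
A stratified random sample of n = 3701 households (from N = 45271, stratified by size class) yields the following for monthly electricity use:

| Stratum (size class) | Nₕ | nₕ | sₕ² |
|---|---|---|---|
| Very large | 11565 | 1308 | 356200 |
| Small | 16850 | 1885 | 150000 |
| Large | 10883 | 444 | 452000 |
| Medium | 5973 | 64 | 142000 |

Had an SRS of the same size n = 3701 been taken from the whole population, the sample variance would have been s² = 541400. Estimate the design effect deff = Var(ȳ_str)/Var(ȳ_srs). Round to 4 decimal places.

Var(ȳ_str) = Σ Wₕ²(1−fₕ)sₕ²/nₕ with Wₕ = Nₕ/45271:
  Very large: (11565/45271)²·(1−1308/11565)·356200/1308 = 15.762024
  Small: (16850/45271)²·(1−1885/16850)·150000/1885 = 9.7907589
  Large: (10883/45271)²·(1−444/10883)·452000/444 = 56.431659
  Medium: (5973/45271)²·(1−64/5973)·142000/64 = 38.209794
  → Var(ȳ_str) = 120.19424.
Var(ȳ_srs) = (1 − 3701/45271)·541400/3701 = 134.3257.
deff = 120.19424 / 134.3257 = 0.8948.

0.8948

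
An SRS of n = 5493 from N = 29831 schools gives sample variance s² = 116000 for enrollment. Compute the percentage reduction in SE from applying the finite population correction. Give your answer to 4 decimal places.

f = n/N = 5493/29831 = 0.18413731.
SE_no-fpc = √(s²/n) = 4.5954093; SE_fpc = √((1−f)s²/n) = 4.1508088.
Ratio = √(1−f) = 0.90325118. Reduction = 100·(1 − 0.90325118) = 9.6749%.

9.6749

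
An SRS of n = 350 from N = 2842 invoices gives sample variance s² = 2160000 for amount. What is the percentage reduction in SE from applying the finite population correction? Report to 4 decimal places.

f = n/N = 350/2842 = 0.12315271.
SE_no-fpc = √(s²/n) = 78.55844; SE_fpc = √((1−f)s²/n) = 73.562221.
Ratio = √(1−f) = 0.93640124. Reduction = 100·(1 − 0.93640124) = 6.3599%.

6.3599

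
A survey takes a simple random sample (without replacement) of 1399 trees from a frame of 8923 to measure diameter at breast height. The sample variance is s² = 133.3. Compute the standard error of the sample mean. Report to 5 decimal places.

Under SRS without replacement, Var(ȳ) = (1 − f)·s²/n with f = n/N = 1399/8923 = 0.15678583.
Var(ȳ) = (1 − 0.15678583)·133.3/1399 = 0.84321417·0.095282345 = 0.080343423.
SE(ȳ) = √(0.080343423) = 0.28345.

0.28345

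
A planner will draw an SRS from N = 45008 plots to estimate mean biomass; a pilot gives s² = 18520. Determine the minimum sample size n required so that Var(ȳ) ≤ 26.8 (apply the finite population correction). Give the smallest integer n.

Without fpc, n₀ = s²/D = 18520/26.8 = 691.0448.
With fpc, (1 − n/N)·s²/n ≤ D requires n ≥ n₀/(1 + n₀/N) = 691.0448/(1 + 691.0448/45008) = 680.5951.
Rounding up, n = 681.

681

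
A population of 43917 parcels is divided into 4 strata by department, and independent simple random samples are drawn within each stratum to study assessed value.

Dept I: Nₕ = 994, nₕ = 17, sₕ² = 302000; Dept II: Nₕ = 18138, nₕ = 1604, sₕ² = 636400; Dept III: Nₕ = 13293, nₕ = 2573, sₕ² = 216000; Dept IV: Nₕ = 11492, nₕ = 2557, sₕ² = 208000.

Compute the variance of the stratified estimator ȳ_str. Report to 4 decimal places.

Var(ȳ_str) = Σₕ Wₕ²(1 − fₕ)sₕ²/nₕ with Wₕ = Nₕ/N, N = 43917.
Dept I: Wₕ = 0.02263360; term = 0.02263360²·(1 − 0.01710262)·302000/17 = 8.9448619.
Dept II: Wₕ = 0.41300635; term = 0.41300635²·(1 − 0.08843312)·636400/1604 = 61.691852.
Dept III: Wₕ = 0.30268461; term = 0.30268461²·(1 − 0.19356052)·216000/2573 = 6.202495.
Dept IV: Wₕ = 0.26167543; term = 0.26167543²·(1 − 0.22250261)·208000/2557 = 4.3306935.
Sum = 81.169902.

81.1699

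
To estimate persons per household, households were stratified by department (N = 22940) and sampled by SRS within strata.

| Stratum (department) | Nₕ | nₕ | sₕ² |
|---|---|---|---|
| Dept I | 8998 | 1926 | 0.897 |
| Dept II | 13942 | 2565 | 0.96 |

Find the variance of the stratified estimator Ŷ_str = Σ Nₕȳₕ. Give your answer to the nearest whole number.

Var(Ŷ_str) = Σₕ Nₕ²(1 − fₕ)sₕ²/nₕ.
Dept I: 8998²·(1 − 1926/8998)·0.897/1926 = 29636.329.
Dept II: 13942²·(1 − 2565/13942)·0.96/2565 = 59365.851.
Sum = 89002.18.

89002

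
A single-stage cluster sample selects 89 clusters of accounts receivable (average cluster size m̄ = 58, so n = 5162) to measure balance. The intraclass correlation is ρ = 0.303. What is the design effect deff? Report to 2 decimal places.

18.27

deff = 1 + (58 − 1)·0.303 = 1 + 17.271 = 18.271.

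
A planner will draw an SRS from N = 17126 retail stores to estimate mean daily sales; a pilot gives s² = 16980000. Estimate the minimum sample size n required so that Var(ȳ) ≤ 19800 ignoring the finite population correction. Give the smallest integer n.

858

Without fpc, n₀ = s²/D = 16980000/19800 = 857.5758.
Rounding up, n = 858.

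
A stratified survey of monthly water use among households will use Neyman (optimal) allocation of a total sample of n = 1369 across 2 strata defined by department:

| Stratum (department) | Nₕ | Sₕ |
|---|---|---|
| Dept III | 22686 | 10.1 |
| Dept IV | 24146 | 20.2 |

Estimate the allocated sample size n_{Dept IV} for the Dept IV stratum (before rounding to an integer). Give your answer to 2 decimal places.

931.44

Neyman allocation: nₕ = n·NₕSₕ / Σⱼ NⱼSⱼ.
Σ NⱼSⱼ = 22686·10.1 + 24146·20.2 = 716877.8.
n_{Dept IV} = 1369·24146·20.2 / 716877.8 = 931.44.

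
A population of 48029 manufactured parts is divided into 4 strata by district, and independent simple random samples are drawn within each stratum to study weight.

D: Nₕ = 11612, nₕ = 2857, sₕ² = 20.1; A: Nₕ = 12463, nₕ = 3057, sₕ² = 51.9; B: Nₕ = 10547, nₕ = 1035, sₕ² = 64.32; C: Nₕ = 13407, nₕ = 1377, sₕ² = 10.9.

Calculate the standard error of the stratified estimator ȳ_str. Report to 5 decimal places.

0.06655

Var(ȳ_str) = Σₕ Wₕ²(1 − fₕ)sₕ²/nₕ with Wₕ = Nₕ/N, N = 48029.
D: Wₕ = 0.24177060; term = 0.24177060²·(1 − 0.24603858)·20.1/2857 = 3.1005726 × 10^-4.
A: Wₕ = 0.25948906; term = 0.25948906²·(1 − 0.24528605)·51.9/3057 = 8.6276476 × 10^-4.
B: Wₕ = 0.21959649; term = 0.21959649²·(1 − 0.09813217)·64.32/1035 = 0.0027027096.
C: Wₕ = 0.27914385; term = 0.27914385²·(1 − 0.10270754)·10.9/1377 = 5.534555 × 10^-4.
Sum = 0.0044289871.
SE = √(0.0044289871) = 0.06655.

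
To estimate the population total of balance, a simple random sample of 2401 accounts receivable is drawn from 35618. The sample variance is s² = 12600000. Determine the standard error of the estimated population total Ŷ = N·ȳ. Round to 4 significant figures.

Var(Ŷ) = N²·Var(ȳ) = N²·(1 − n/N)·s²/n.
f = 2401/35618 = 0.06740974; Var(ȳ) = 0.93259026·12600000/2401 = 4894.0597.
Var(Ŷ) = 35618² · 4894.0597 = 6.2088093 × 10^12.
SE(Ŷ) = √(6.2088093 × 10^12) = 2.492 × 10^6.

2.492 × 10^6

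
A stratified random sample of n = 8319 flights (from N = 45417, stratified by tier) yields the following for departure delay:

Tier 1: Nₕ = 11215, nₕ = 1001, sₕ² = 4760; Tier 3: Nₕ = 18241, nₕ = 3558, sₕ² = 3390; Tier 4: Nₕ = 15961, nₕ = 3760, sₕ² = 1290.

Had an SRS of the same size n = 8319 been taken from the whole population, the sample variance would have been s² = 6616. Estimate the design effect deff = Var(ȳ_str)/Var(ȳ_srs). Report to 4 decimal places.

Var(ȳ_str) = Σ Wₕ²(1−fₕ)sₕ²/nₕ with Wₕ = Nₕ/45417:
  Tier 1: (11215/45417)²·(1−1001/11215)·4760/1001 = 0.26407733
  Tier 3: (18241/45417)²·(1−3558/18241)·3390/3558 = 0.12371442
  Tier 4: (15961/45417)²·(1−3760/15961)·1290/3760 = 0.032390713
  → Var(ȳ_str) = 0.42018246.
Var(ȳ_srs) = (1 − 8319/45417)·6616/8319 = 0.64961557.
deff = 0.42018246 / 0.64961557 = 0.6468.

0.6468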